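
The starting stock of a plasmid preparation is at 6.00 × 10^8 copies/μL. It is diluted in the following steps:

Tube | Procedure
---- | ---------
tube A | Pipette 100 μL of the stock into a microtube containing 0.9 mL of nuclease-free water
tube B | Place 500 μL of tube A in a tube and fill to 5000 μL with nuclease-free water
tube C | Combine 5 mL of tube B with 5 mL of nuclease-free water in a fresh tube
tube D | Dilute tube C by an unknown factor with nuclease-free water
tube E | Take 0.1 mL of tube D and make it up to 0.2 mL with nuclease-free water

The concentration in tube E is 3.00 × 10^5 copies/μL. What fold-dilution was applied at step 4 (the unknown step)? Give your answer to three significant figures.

5.00-fold

Step 1: 100 μL + 0.9 mL = 1000 μL total → factor 1000/100 = 10
Step 2: 500 μL brought to 5000 μL → factor 5000/500 = 10
Step 3: 5 mL + 5 mL = 10 mL total → factor 10/5 = 2
Step 4: unknown factor x
Step 5: 0.1 mL brought to 0.2 mL → factor 0.2/0.1 = 2
Product of known-step factors = 400
Overall factor = 6.00 × 10^8 copies/μL / (3.00 × 10^5 copies/μL) = 2000
x = 2000 / 400 = 5.00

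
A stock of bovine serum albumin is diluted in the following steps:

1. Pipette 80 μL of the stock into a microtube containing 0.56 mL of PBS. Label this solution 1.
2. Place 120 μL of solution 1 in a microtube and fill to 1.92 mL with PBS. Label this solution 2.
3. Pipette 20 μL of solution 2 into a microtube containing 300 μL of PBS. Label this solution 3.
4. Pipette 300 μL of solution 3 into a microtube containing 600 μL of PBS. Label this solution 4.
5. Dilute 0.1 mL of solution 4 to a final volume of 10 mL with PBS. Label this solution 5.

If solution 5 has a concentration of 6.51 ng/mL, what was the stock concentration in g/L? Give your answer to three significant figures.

4.00 g/L

Step 1: 80 μL + 0.56 mL = 640 μL total → factor 640/80 = 8
Step 2: 120 μL brought to 1.92 mL → factor 1920/120 = 16
Step 3: 20 μL + 300 μL = 320 μL total → factor 320/20 = 16
Step 4: 300 μL + 600 μL = 900 μL total → factor 900/300 = 3
Step 5: 0.1 mL brought to 10 mL → factor 10/0.1 = 100
Overall dilution factor = 8 × 16 × 16 × 3 × 100 = 6.144 × 10^5
Stock = 6.51 ng/mL × 6.144 × 10^5 = 4.000 × 10^6 ng/mL = 4.00 g/L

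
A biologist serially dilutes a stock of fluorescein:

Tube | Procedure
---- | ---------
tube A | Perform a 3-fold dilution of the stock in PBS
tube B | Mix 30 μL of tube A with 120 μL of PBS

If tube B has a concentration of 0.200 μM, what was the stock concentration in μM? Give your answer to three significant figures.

Step 1: 3-fold → factor 3
Step 2: 30 μL + 120 μL = 150 μL total → factor 150/30 = 5
Overall dilution factor = 3 × 5 = 15
Stock = 0.200 μM × 15 = 3.00 μM

3.00 μM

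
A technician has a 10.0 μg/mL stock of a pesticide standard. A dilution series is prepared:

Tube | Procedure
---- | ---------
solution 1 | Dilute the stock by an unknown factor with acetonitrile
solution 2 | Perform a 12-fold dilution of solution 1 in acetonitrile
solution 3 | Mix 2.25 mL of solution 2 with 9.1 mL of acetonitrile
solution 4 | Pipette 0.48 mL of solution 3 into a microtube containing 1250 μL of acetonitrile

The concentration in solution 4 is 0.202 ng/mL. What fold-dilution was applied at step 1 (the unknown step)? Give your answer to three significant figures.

227-fold

Step 1: unknown factor x
Step 2: 12-fold → factor 12
Step 3: 2.25 mL + 9.1 mL = 11.35 mL total → factor 11.35/2.25 = 5.0444
Step 4: 0.48 mL + 1250 μL = 1.73 mL total → factor 1.73/0.48 = 3.6042
Product of known-step factors = 218.17
Overall factor = 10.0 μg/mL / (0.202 ng/mL) = 49505
x = 49505 / 218.17 = 227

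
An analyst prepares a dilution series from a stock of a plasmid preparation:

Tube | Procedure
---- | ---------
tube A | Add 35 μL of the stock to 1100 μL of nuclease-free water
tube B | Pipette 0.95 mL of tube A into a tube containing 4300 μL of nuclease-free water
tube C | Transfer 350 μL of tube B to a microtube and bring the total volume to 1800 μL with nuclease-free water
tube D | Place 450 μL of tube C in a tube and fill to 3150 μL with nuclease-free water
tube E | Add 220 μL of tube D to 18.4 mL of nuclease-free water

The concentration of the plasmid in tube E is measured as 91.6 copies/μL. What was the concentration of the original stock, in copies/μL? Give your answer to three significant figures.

Step 1: 35 μL + 1100 μL = 1135 μL total → factor 1135/35 = 32.429
Step 2: 0.95 mL + 4300 μL = 5.25 mL total → factor 5.25/0.95 = 5.5263
Step 3: 350 μL brought to 1800 μL → factor 1800/350 = 5.1429
Step 4: 450 μL brought to 3150 μL → factor 3150/450 = 7
Step 5: 220 μL + 18.4 mL = 18620 μL total → factor 18620/220 = 84.636
Overall dilution factor = 32.429 × 5.5263 × 5.1429 × 7 × 84.636 = 5.4604 × 10^5
Stock = 91.6 copies/μL × 5.4604 × 10^5 = 5.00 × 10^7 copies/μL

5.00 × 10^7 copies/μL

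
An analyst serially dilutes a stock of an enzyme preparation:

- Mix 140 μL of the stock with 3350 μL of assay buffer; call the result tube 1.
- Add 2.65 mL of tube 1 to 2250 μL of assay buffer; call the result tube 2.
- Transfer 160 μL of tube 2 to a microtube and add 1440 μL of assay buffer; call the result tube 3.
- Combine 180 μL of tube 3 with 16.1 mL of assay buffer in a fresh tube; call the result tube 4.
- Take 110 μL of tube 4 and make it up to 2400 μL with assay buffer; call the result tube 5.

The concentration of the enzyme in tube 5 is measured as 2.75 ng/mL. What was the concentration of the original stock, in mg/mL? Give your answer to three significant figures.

Step 1: 140 μL + 3350 μL = 3490 μL total → factor 3490/140 = 24.929
Step 2: 2.65 mL + 2250 μL = 4.9 mL total → factor 4.9/2.65 = 1.8491
Step 3: 160 μL + 1440 μL = 1600 μL total → factor 1600/160 = 10
Step 4: 180 μL + 16.1 mL = 16280 μL total → factor 16280/180 = 90.444
Step 5: 110 μL brought to 2400 μL → factor 2400/110 = 21.818
Overall dilution factor = 24.929 × 1.8491 × 10 × 90.444 × 21.818 = 9.0959 × 10^5
Stock = 2.75 ng/mL × 9.0959 × 10^5 = 2.501 × 10^6 ng/mL = 2.50 mg/mL

2.50 mg/mL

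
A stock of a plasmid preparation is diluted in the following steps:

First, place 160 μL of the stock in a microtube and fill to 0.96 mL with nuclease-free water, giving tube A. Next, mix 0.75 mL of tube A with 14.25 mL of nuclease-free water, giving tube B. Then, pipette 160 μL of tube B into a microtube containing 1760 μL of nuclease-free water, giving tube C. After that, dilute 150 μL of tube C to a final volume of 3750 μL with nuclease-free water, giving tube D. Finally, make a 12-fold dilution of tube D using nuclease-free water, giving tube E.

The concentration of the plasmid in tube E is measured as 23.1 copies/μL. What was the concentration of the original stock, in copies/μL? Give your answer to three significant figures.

Step 1: 160 μL brought to 0.96 mL → factor 960/160 = 6
Step 2: 0.75 mL + 14.25 mL = 15 mL total → factor 15/0.75 = 20
Step 3: 160 μL + 1760 μL = 1920 μL total → factor 1920/160 = 12
Step 4: 150 μL brought to 3750 μL → factor 3750/150 = 25
Step 5: 12-fold → factor 12
Overall dilution factor = 6 × 20 × 12 × 25 × 12 = 4.32 × 10^5
Stock = 23.1 copies/μL × 4.32 × 10^5 = 9.98 × 10^6 copies/μL

9.98 × 10^6 copies/μL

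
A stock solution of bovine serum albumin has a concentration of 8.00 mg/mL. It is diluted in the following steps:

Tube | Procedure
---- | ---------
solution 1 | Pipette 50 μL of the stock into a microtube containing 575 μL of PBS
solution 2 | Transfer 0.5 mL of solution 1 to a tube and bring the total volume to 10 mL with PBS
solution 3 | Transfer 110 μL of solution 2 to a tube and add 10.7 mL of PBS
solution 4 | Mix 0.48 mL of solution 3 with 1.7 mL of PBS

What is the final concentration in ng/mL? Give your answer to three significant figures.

Step 1: 50 μL + 575 μL = 625 μL total → factor 625/50 = 12.5
Step 2: 0.5 mL brought to 10 mL → factor 10/0.5 = 20
Step 3: 110 μL + 10.7 mL = 10810 μL total → factor 10810/110 = 98.273
Step 4: 0.48 mL + 1.7 mL = 2.18 mL total → factor 2.18/0.48 = 4.5417
Overall dilution factor = 12.5 × 20 × 98.273 × 4.5417 = 1.1158 × 10^5
Final = 8.00 mg/mL / 1.1158 × 10^5 = 7.170 × 10^-5 mg/mL = 71.7 ng/mL

71.7 ng/mL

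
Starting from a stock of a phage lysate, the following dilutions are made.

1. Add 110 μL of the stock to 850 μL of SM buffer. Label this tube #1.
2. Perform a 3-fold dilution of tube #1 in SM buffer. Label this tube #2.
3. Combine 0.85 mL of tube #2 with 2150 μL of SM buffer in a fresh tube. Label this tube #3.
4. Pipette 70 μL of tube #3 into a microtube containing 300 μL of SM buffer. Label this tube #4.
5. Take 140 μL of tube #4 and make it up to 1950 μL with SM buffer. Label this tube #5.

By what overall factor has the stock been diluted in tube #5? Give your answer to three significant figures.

6.80 × 10^3

Step 1: 110 μL + 850 μL = 960 μL total → factor 960/110 = 8.7273
Step 2: 3-fold → factor 3
Step 3: 0.85 mL + 2150 μL = 3 mL total → factor 3/0.85 = 3.5294
Step 4: 70 μL + 300 μL = 370 μL total → factor 370/70 = 5.2857
Step 5: 140 μL brought to 1950 μL → factor 1950/140 = 13.929
Overall dilution factor = 8.7273 × 3 × 3.5294 × 5.2857 × 13.929 = 6803.2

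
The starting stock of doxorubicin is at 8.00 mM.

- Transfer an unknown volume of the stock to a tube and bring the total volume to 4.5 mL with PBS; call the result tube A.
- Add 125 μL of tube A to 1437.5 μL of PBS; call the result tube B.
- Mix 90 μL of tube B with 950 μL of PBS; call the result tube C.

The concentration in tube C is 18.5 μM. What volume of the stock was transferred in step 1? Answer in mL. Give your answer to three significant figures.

1.50 mL

Step 1: v brought to 4.5 mL → factor = 4.5 mL/v
Step 2: 125 μL + 1437.5 μL = 1562.5 μL total → factor 1562.5/125 = 12.5
Step 3: 90 μL + 950 μL = 1040 μL total → factor 1040/90 = 11.556
Product of known-step factors = 144.44
Overall factor = 8.00 mM / (18.5 μM) = 432.43
Step-1 factor = 432.43 / 144.44 = 2.9938
v = 4.5 mL / 2.9938 = 1.50 mL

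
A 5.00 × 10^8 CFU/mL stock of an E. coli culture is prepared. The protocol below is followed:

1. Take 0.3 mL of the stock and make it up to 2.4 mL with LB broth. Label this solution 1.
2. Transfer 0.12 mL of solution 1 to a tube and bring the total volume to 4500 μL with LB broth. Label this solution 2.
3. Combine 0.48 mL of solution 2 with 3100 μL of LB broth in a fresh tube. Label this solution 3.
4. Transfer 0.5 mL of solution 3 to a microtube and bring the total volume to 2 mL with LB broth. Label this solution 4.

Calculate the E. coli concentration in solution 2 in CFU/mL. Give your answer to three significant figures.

1.67 × 10^6 CFU/mL

Step 1: 0.3 mL brought to 2.4 mL → factor 2.4/0.3 = 8
Step 2: 0.12 mL brought to 4500 μL → factor 4.5/0.12 = 37.5
Dilution factor through solution 2 = 8 × 37.5 = 300
[solution 2] = 5.00 × 10^8 CFU/mL / 300 = 1.67 × 10^6 CFU/mL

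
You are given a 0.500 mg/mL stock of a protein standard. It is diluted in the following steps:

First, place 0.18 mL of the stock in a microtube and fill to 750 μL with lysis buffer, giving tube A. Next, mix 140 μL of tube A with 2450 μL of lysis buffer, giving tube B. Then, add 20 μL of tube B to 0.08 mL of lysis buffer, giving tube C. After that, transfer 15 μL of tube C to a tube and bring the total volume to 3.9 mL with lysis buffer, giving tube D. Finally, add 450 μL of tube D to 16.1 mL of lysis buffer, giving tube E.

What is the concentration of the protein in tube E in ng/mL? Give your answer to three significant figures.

0.136 ng/mL

Step 1: 0.18 mL brought to 750 μL → factor 0.75/0.18 = 4.1667
Step 2: 140 μL + 2450 μL = 2590 μL total → factor 2590/140 = 18.5
Step 3: 20 μL + 0.08 mL = 100 μL total → factor 100/20 = 5
Step 4: 15 μL brought to 3.9 mL → factor 3900/15 = 260
Step 5: 450 μL + 16.1 mL = 16550 μL total → factor 16550/450 = 36.778
Overall dilution factor = 4.1667 × 18.5 × 5 × 260 × 36.778 = 3.6854 × 10^6
Final = 0.500 mg/mL / 3.6854 × 10^6 = 1.357 × 10^-7 mg/mL = 0.136 ng/mL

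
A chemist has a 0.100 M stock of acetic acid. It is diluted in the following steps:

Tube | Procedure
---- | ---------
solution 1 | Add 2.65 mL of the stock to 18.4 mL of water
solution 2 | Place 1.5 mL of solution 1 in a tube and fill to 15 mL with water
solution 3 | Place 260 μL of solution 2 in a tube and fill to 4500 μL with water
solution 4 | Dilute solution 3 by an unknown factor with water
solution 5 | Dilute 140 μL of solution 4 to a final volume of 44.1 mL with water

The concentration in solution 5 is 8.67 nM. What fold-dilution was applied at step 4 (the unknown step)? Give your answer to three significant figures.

26.6-fold

Step 1: 2.65 mL + 18.4 mL = 21.05 mL total → factor 21.05/2.65 = 7.9434
Step 2: 1.5 mL brought to 15 mL → factor 15/1.5 = 10
Step 3: 260 μL brought to 4500 μL → factor 4500/260 = 17.308
Step 4: unknown factor x
Step 5: 140 μL brought to 44.1 mL → factor 44100/140 = 315
Product of known-step factors = 4.3307 × 10^5
Overall factor = 0.100 M / (8.67 nM) = 1.1534 × 10^7
x = 1.1534 × 10^7 / 4.3307 × 10^5 = 26.6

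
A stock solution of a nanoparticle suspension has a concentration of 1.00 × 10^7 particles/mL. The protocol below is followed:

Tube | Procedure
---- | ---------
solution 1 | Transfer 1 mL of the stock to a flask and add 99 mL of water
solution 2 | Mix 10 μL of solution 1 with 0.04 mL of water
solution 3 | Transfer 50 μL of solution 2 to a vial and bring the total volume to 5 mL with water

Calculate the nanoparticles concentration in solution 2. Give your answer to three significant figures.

2.00 × 10^4 particles/mL

Step 1: 1 mL + 99 mL = 100 mL total → factor 100/1 = 100
Step 2: 10 μL + 0.04 mL = 50 μL total → factor 50/10 = 5
Dilution factor through solution 2 = 100 × 5 = 500
[solution 2] = 1.00 × 10^7 particles/mL / 500 = 2.00 × 10^4 particles/mL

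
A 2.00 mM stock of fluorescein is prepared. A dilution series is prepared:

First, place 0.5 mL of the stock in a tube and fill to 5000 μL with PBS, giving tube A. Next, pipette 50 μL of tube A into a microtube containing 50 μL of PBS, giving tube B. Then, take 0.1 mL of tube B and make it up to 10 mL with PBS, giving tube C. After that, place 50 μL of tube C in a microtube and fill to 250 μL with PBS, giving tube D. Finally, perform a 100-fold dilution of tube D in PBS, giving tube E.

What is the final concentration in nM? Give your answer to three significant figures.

Step 1: 0.5 mL brought to 5000 μL → factor 5/0.5 = 10
Step 2: 50 μL + 50 μL = 100 μL total → factor 100/50 = 2
Step 3: 0.1 mL brought to 10 mL → factor 10/0.1 = 100
Step 4: 50 μL brought to 250 μL → factor 250/50 = 5
Step 5: 100-fold → factor 100
Overall dilution factor = 10 × 2 × 100 × 5 × 100 = 1 × 10^6
Final = 2.00 mM / 1 × 10^6 = 2.000 × 10^-6 mM = 2.00 nM

2.00 nM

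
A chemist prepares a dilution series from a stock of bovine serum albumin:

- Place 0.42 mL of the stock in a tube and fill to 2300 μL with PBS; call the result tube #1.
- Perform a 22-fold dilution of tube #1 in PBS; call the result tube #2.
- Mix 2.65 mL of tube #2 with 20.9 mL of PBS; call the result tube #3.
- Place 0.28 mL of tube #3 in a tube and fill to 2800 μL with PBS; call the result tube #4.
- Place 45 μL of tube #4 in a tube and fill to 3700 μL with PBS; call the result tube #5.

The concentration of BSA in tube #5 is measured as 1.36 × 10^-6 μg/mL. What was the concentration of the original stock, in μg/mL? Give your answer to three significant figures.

1.20 μg/mL

Step 1: 0.42 mL brought to 2300 μL → factor 2.3/0.42 = 5.4762
Step 2: 22-fold → factor 22
Step 3: 2.65 mL + 20.9 mL = 23.55 mL total → factor 23.55/2.65 = 8.8868
Step 4: 0.28 mL brought to 2800 μL → factor 2.8/0.28 = 10
Step 5: 45 μL brought to 3700 μL → factor 3700/45 = 82.222
Overall dilution factor = 5.4762 × 22 × 8.8868 × 10 × 82.222 = 8.8031 × 10^5
Stock = 1.36 × 10^-6 μg/mL × 8.8031 × 10^5 = 1.20 μg/mL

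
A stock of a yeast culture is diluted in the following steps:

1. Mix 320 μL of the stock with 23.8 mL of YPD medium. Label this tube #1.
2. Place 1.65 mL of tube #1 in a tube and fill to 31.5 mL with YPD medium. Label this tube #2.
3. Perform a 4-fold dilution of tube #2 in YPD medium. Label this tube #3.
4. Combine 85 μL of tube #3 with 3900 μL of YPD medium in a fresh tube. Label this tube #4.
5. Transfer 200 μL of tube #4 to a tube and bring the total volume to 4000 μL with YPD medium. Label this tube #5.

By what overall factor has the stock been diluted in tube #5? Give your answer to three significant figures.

5.40 × 10^6

Step 1: 320 μL + 23.8 mL = 24120 μL total → factor 24120/320 = 75.375
Step 2: 1.65 mL brought to 31.5 mL → factor 31.5/1.65 = 19.091
Step 3: 4-fold → factor 4
Step 4: 85 μL + 3900 μL = 3985 μL total → factor 3985/85 = 46.882
Step 5: 200 μL brought to 4000 μL → factor 4000/200 = 20
Overall dilution factor = 75.375 × 19.091 × 4 × 46.882 × 20 = 5.397 × 10^6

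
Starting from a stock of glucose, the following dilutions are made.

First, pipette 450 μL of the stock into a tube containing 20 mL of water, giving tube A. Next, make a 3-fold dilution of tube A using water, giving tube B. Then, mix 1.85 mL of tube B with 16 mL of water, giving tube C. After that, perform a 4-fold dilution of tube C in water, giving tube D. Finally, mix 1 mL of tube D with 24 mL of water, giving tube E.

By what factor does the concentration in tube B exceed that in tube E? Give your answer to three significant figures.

965

Step 1: 450 μL + 20 mL = 20450 μL total → factor 20450/450 = 45.444
Step 2: 3-fold → factor 3
Step 3: 1.85 mL + 16 mL = 17.85 mL total → factor 17.85/1.85 = 9.6486
Step 4: 4-fold → factor 4
Step 5: 1 mL + 24 mL = 25 mL total → factor 25/1 = 25
Dilution factor to tube B = 136.33; to tube E = 1.3154 × 10^5
[tube B]/[tube E] = (factor to tube E)/(factor to tube B) = 1.3154 × 10^5/136.33 = 965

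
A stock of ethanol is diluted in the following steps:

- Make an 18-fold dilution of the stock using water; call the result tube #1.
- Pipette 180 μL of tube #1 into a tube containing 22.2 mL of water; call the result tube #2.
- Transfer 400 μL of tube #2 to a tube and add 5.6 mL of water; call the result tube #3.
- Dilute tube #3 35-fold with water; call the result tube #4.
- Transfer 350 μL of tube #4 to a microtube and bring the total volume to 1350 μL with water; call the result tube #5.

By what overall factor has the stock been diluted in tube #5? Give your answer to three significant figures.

Step 1: 18-fold → factor 18
Step 2: 180 μL + 22.2 mL = 22380 μL total → factor 22380/180 = 124.33
Step 3: 400 μL + 5.6 mL = 6000 μL total → factor 6000/400 = 15
Step 4: 35-fold → factor 35
Step 5: 350 μL brought to 1350 μL → factor 1350/350 = 3.8571
Overall dilution factor = 18 × 124.33 × 15 × 35 × 3.8571 = 4.532 × 10^6

4.53 × 10^6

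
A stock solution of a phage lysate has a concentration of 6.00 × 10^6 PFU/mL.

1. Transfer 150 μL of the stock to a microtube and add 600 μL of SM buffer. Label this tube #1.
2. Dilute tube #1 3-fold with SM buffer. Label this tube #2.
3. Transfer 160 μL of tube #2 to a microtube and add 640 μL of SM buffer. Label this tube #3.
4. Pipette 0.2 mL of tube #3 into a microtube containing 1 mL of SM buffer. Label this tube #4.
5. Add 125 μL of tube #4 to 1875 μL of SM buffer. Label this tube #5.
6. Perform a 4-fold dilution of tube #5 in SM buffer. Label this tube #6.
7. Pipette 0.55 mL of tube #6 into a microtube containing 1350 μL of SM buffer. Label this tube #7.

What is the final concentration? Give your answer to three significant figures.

60.3 PFU/mL

Step 1: 150 μL + 600 μL = 750 μL total → factor 750/150 = 5
Step 2: 3-fold → factor 3
Step 3: 160 μL + 640 μL = 800 μL total → factor 800/160 = 5
Step 4: 0.2 mL + 1 mL = 1.2 mL total → factor 1.2/0.2 = 6
Step 5: 125 μL + 1875 μL = 2000 μL total → factor 2000/125 = 16
Step 6: 4-fold → factor 4
Step 7: 0.55 mL + 1350 μL = 1.9 mL total → factor 1.9/0.55 = 3.4545
Overall dilution factor = 5 × 3 × 5 × 6 × 16 × 4 × 3.4545 = 99491
Final = 6.00 × 10^6 PFU/mL / 99491 = 60.3 PFU/mL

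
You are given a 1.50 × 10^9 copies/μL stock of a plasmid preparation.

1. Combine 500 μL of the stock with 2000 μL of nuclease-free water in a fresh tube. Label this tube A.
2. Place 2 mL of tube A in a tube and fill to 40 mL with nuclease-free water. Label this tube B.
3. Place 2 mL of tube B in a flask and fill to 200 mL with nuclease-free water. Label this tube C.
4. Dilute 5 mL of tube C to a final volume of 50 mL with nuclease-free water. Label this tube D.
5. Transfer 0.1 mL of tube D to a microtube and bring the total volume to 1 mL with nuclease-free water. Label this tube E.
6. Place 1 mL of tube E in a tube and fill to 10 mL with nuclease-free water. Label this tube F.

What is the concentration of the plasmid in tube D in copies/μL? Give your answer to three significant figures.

Step 1: 500 μL + 2000 μL = 2500 μL total → factor 2500/500 = 5
Step 2: 2 mL brought to 40 mL → factor 40/2 = 20
Step 3: 2 mL brought to 200 mL → factor 200/2 = 100
Step 4: 5 mL brought to 50 mL → factor 50/5 = 10
Dilution factor through tube D = 5 × 20 × 100 × 10 = 1 × 10^5
[tube D] = 1.50 × 10^9 copies/μL / 1 × 10^5 = 1.50 × 10^4 copies/μL

1.50 × 10^4 copies/μL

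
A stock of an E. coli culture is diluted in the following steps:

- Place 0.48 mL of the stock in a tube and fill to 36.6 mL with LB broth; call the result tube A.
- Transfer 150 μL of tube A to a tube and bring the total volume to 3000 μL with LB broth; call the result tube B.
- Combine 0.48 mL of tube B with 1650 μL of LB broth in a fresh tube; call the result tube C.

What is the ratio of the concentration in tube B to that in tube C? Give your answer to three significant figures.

4.44

Step 1: 0.48 mL brought to 36.6 mL → factor 36.6/0.48 = 76.25
Step 2: 150 μL brought to 3000 μL → factor 3000/150 = 20
Step 3: 0.48 mL + 1650 μL = 2.13 mL total → factor 2.13/0.48 = 4.4375
Dilution factor to tube B = 1525; to tube C = 6767.2
[tube B]/[tube C] = (factor to tube C)/(factor to tube B) = 6767.2/1525 = 4.44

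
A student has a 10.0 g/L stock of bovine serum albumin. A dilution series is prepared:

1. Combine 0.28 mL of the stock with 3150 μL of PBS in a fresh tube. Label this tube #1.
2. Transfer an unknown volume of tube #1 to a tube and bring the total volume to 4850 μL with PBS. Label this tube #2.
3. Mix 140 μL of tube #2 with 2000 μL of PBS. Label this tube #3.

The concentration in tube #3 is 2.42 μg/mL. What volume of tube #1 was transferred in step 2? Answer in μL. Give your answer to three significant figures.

220 μL

Step 1: 0.28 mL + 3150 μL = 3.43 mL total → factor 3.43/0.28 = 12.25
Step 2: v brought to 4850 μL → factor = 4850 μL/v
Step 3: 140 μL + 2000 μL = 2140 μL total → factor 2140/140 = 15.286
Product of known-step factors = 187.25
Overall factor = 10.0 g/L / (2.42 μg/mL) = 4132.2
Step-2 factor = 4132.2 / 187.25 = 22.068
v = 4850 μL / 22.068 = 220 μL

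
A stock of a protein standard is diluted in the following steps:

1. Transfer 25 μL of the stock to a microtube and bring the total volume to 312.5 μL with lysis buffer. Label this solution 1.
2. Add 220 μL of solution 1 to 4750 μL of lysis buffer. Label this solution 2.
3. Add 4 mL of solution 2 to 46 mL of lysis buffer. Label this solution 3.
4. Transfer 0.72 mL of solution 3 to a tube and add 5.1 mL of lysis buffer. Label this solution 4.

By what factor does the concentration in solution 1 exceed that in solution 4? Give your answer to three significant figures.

Step 1: 25 μL brought to 312.5 μL → factor 312.5/25 = 12.5
Step 2: 220 μL + 4750 μL = 4970 μL total → factor 4970/220 = 22.591
Step 3: 4 mL + 46 mL = 50 mL total → factor 50/4 = 12.5
Step 4: 0.72 mL + 5.1 mL = 5.82 mL total → factor 5.82/0.72 = 8.0833
Dilution factor to solution 1 = 12.5; to solution 4 = 28533
[solution 1]/[solution 4] = (factor to solution 4)/(factor to solution 1) = 28533/12.5 = 2.28 × 10^3

2.28 × 10^3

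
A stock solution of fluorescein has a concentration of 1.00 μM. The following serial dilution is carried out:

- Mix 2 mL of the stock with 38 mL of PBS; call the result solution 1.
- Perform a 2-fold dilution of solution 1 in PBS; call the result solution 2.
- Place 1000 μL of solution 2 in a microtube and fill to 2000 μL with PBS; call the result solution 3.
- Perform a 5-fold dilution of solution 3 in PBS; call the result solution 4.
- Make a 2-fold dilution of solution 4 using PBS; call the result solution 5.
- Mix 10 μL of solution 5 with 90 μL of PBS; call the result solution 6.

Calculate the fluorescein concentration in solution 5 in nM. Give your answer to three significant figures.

Step 1: 2 mL + 38 mL = 40 mL total → factor 40/2 = 20
Step 2: 2-fold → factor 2
Step 3: 1000 μL brought to 2000 μL → factor 2000/1000 = 2
Step 4: 5-fold → factor 5
Step 5: 2-fold → factor 2
Dilution factor through solution 5 = 20 × 2 × 2 × 5 × 2 = 800
[solution 5] = 1.00 μM / 800 = 0.001250 μM = 1.25 nM

1.25 nM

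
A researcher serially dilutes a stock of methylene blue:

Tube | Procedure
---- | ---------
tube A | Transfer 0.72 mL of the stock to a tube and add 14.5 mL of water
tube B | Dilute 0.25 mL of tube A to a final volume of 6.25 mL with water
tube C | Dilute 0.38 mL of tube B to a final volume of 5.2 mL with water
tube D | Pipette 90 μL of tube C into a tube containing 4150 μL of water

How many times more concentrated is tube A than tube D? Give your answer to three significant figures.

1.61 × 10^4

Step 1: 0.72 mL + 14.5 mL = 15.22 mL total → factor 15.22/0.72 = 21.139
Step 2: 0.25 mL brought to 6.25 mL → factor 6.25/0.25 = 25
Step 3: 0.38 mL brought to 5.2 mL → factor 5.2/0.38 = 13.684
Step 4: 90 μL + 4150 μL = 4240 μL total → factor 4240/90 = 47.111
Dilution factor to tube A = 21.139; to tube D = 3.4069 × 10^5
[tube A]/[tube D] = (factor to tube D)/(factor to tube A) = 3.4069 × 10^5/21.139 = 1.61 × 10^4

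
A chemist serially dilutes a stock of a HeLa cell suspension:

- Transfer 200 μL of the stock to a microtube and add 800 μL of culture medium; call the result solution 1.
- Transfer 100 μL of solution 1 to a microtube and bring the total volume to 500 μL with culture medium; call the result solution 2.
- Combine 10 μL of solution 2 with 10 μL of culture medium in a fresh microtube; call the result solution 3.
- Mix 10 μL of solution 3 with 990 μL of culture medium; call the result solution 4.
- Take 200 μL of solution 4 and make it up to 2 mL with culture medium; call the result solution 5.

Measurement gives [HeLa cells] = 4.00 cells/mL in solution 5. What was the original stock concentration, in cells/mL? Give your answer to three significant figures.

2.00 × 10^5 cells/mL

Step 1: 200 μL + 800 μL = 1000 μL total → factor 1000/200 = 5
Step 2: 100 μL brought to 500 μL → factor 500/100 = 5
Step 3: 10 μL + 10 μL = 20 μL total → factor 20/10 = 2
Step 4: 10 μL + 990 μL = 1000 μL total → factor 1000/10 = 100
Step 5: 200 μL brought to 2 mL → factor 2000/200 = 10
Overall dilution factor = 5 × 5 × 2 × 100 × 10 = 50000
Stock = 4.00 cells/mL × 50000 = 2.00 × 10^5 cells/mL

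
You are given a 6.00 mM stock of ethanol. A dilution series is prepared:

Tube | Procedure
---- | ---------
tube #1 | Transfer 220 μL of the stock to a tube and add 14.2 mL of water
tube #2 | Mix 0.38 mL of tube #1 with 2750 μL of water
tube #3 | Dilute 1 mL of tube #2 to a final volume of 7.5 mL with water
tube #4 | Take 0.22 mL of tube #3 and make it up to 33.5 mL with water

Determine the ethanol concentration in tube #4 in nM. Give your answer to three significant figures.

Step 1: 220 μL + 14.2 mL = 14420 μL total → factor 14420/220 = 65.545
Step 2: 0.38 mL + 2750 μL = 3.13 mL total → factor 3.13/0.38 = 8.2368
Step 3: 1 mL brought to 7.5 mL → factor 7.5/1 = 7.5
Step 4: 0.22 mL brought to 33.5 mL → factor 33.5/0.22 = 152.27
Overall dilution factor = 65.545 × 8.2368 × 7.5 × 152.27 = 6.1658 × 10^5
Final = 6.00 mM / 6.1658 × 10^5 = 9.731 × 10^-6 mM = 9.73 nM

9.73 nM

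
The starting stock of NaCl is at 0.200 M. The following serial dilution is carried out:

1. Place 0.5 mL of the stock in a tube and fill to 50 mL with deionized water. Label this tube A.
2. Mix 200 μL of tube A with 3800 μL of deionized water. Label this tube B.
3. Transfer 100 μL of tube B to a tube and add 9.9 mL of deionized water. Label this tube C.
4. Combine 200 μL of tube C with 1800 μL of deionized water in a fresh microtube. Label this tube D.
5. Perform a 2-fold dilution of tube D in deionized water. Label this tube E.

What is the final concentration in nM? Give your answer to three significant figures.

Step 1: 0.5 mL brought to 50 mL → factor 50/0.5 = 100
Step 2: 200 μL + 3800 μL = 4000 μL total → factor 4000/200 = 20
Step 3: 100 μL + 9.9 mL = 10000 μL total → factor 10000/100 = 100
Step 4: 200 μL + 1800 μL = 2000 μL total → factor 2000/200 = 10
Step 5: 2-fold → factor 2
Overall dilution factor = 100 × 20 × 100 × 10 × 2 = 4 × 10^6
Final = 0.200 M / 4 × 10^6 = 5.000 × 10^-8 M = 50.0 nM

50.0 nM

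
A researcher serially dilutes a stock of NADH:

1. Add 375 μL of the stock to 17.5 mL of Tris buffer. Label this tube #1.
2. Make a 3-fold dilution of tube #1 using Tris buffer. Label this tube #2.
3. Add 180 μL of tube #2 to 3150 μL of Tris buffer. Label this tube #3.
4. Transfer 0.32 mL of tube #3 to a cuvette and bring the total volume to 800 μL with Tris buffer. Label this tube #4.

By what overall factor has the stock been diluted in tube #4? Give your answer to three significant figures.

6.61 × 10^3

Step 1: 375 μL + 17.5 mL = 17875 μL total → factor 17875/375 = 47.667
Step 2: 3-fold → factor 3
Step 3: 180 μL + 3150 μL = 3330 μL total → factor 3330/180 = 18.5
Step 4: 0.32 mL brought to 800 μL → factor 0.8/0.32 = 2.5
Overall dilution factor = 47.667 × 3 × 18.5 × 2.5 = 6613.8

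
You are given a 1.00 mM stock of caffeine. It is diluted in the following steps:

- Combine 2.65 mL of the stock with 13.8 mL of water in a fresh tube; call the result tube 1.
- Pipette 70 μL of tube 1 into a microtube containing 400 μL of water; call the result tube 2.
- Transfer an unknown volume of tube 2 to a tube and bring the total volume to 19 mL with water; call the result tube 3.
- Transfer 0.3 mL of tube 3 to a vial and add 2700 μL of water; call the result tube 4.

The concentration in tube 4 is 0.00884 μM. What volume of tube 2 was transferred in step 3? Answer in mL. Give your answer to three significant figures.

0.0700 mL

Step 1: 2.65 mL + 13.8 mL = 16.45 mL total → factor 16.45/2.65 = 6.2075
Step 2: 70 μL + 400 μL = 470 μL total → factor 470/70 = 6.7143
Step 3: v brought to 19 mL → factor = 19 mL/v
Step 4: 0.3 mL + 2700 μL = 3 mL total → factor 3/0.3 = 10
Product of known-step factors = 416.79
Overall factor = 1.00 mM / (0.00884 μM) = 1.1312 × 10^5
Step-3 factor = 1.1312 × 10^5 / 416.79 = 271.41
v = 19 mL / 271.41 = 0.0700 mL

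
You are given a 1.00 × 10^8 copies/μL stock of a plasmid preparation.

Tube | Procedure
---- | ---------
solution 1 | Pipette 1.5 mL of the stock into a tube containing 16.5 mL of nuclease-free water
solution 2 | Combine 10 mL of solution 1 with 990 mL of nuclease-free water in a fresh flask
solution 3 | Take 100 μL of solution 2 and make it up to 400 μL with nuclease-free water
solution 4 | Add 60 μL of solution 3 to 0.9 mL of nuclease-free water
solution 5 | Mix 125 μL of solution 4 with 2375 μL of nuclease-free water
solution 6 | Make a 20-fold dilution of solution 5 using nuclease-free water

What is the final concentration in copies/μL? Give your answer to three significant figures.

3.26 copies/μL

Step 1: 1.5 mL + 16.5 mL = 18 mL total → factor 18/1.5 = 12
Step 2: 10 mL + 990 mL = 1000 mL total → factor 1000/10 = 100
Step 3: 100 μL brought to 400 μL → factor 400/100 = 4
Step 4: 60 μL + 0.9 mL = 960 μL total → factor 960/60 = 16
Step 5: 125 μL + 2375 μL = 2500 μL total → factor 2500/125 = 20
Step 6: 20-fold → factor 20
Overall dilution factor = 12 × 100 × 4 × 16 × 20 × 20 = 3.072 × 10^7
Final = 1.00 × 10^8 copies/μL / 3.072 × 10^7 = 3.26 copies/μL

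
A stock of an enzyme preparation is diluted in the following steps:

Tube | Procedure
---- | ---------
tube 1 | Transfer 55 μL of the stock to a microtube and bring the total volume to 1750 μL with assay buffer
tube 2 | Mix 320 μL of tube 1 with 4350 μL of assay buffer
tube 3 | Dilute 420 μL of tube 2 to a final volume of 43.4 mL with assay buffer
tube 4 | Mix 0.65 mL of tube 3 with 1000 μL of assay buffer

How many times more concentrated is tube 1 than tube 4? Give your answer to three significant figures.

Step 1: 55 μL brought to 1750 μL → factor 1750/55 = 31.818
Step 2: 320 μL + 4350 μL = 4670 μL total → factor 4670/320 = 14.594
Step 3: 420 μL brought to 43.4 mL → factor 43400/420 = 103.33
Step 4: 0.65 mL + 1000 μL = 1.65 mL total → factor 1.65/0.65 = 2.5385
Dilution factor to tube 1 = 31.818; to tube 4 = 1.218 × 10^5
[tube 1]/[tube 4] = (factor to tube 4)/(factor to tube 1) = 1.218 × 10^5/31.818 = 3.83 × 10^3

3.83 × 10^3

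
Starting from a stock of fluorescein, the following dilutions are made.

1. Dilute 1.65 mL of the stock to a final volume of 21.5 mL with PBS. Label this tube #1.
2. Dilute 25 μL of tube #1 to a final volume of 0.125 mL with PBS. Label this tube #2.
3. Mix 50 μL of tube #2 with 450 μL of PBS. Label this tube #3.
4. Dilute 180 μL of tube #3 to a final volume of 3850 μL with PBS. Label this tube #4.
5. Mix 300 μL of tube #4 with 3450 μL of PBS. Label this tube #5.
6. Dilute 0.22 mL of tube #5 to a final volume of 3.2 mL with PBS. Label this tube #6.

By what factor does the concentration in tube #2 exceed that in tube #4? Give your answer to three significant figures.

Step 1: 1.65 mL brought to 21.5 mL → factor 21.5/1.65 = 13.03
Step 2: 25 μL brought to 0.125 mL → factor 125/25 = 5
Step 3: 50 μL + 450 μL = 500 μL total → factor 500/50 = 10
Step 4: 180 μL brought to 3850 μL → factor 3850/180 = 21.389
Dilution factor to tube #2 = 65.152; to tube #4 = 13935
[tube #2]/[tube #4] = (factor to tube #4)/(factor to tube #2) = 13935/65.152 = 214

214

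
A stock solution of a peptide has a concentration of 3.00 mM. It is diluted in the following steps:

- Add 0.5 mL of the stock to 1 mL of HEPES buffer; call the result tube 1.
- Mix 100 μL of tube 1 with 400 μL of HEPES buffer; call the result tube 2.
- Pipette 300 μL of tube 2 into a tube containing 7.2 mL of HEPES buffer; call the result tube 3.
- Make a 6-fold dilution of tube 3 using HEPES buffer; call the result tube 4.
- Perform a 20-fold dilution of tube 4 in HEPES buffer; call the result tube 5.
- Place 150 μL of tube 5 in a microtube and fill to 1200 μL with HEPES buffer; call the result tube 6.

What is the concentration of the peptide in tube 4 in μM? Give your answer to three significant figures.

1.33 μM

Step 1: 0.5 mL + 1 mL = 1.5 mL total → factor 1.5/0.5 = 3
Step 2: 100 μL + 400 μL = 500 μL total → factor 500/100 = 5
Step 3: 300 μL + 7.2 mL = 7500 μL total → factor 7500/300 = 25
Step 4: 6-fold → factor 6
Dilution factor through tube 4 = 3 × 5 × 25 × 6 = 2250
[tube 4] = 3.00 mM / 2250 = 0.001333 mM = 1.33 μM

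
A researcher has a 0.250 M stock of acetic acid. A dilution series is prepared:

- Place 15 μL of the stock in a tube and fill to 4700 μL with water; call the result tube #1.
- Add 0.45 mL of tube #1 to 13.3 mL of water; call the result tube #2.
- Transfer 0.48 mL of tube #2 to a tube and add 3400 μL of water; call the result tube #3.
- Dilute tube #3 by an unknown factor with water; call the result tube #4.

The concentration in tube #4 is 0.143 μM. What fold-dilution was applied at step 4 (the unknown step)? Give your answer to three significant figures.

22.6-fold

Step 1: 15 μL brought to 4700 μL → factor 4700/15 = 313.33
Step 2: 0.45 mL + 13.3 mL = 13.75 mL total → factor 13.75/0.45 = 30.556
Step 3: 0.48 mL + 3400 μL = 3.88 mL total → factor 3.88/0.48 = 8.0833
Step 4: unknown factor x
Product of known-step factors = 77390
Overall factor = 0.250 M / (0.143 μM) = 1.7483 × 10^6
x = 1.7483 × 10^6 / 77390 = 22.6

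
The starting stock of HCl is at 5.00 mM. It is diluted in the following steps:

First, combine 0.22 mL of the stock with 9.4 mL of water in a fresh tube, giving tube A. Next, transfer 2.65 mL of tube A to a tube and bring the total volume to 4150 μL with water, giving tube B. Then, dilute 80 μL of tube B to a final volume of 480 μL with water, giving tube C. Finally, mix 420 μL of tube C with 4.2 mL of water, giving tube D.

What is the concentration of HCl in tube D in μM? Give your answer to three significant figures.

Step 1: 0.22 mL + 9.4 mL = 9.62 mL total → factor 9.62/0.22 = 43.727
Step 2: 2.65 mL brought to 4150 μL → factor 4.15/2.65 = 1.566
Step 3: 80 μL brought to 480 μL → factor 480/80 = 6
Step 4: 420 μL + 4.2 mL = 4620 μL total → factor 4620/420 = 11
Overall dilution factor = 43.727 × 1.566 × 6 × 11 = 4519.6
Final = 5.00 mM / 4519.6 = 0.001106 mM = 1.11 μM

1.11 μM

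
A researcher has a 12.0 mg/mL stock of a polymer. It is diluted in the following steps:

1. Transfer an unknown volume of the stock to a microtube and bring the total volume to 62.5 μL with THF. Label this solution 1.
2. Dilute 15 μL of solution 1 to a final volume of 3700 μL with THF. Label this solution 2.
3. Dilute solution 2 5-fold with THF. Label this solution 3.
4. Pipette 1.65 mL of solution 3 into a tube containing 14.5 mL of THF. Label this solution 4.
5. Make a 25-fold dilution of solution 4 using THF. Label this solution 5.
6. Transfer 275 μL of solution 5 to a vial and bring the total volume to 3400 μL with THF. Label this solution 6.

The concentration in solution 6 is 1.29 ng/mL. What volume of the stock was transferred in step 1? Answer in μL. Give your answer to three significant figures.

25.1 μL

Step 1: v brought to 62.5 μL → factor = 62.5 μL/v
Step 2: 15 μL brought to 3700 μL → factor 3700/15 = 246.67
Step 3: 5-fold → factor 5
Step 4: 1.65 mL + 14.5 mL = 16.15 mL total → factor 16.15/1.65 = 9.7879
Step 5: 25-fold → factor 25
Step 6: 275 μL brought to 3400 μL → factor 3400/275 = 12.364
Product of known-step factors = 3.7313 × 10^6
Overall factor = 12.0 mg/mL / (1.29 ng/mL) = 9.3023 × 10^6
Step-1 factor = 9.3023 × 10^6 / 3.7313 × 10^6 = 2.4931
v = 62.5 μL / 2.4931 = 25.1 μL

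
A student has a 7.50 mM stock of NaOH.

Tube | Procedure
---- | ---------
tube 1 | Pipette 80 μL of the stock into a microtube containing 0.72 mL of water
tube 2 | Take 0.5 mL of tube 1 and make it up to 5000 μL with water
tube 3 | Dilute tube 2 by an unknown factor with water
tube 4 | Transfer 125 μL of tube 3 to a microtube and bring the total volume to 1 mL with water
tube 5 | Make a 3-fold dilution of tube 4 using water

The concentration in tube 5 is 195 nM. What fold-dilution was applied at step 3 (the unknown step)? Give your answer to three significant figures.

16.0-fold

Step 1: 80 μL + 0.72 mL = 800 μL total → factor 800/80 = 10
Step 2: 0.5 mL brought to 5000 μL → factor 5/0.5 = 10
Step 3: unknown factor x
Step 4: 125 μL brought to 1 mL → factor 1000/125 = 8
Step 5: 3-fold → factor 3
Product of known-step factors = 2400
Overall factor = 7.50 mM / (195 nM) = 38462
x = 38462 / 2400 = 16.0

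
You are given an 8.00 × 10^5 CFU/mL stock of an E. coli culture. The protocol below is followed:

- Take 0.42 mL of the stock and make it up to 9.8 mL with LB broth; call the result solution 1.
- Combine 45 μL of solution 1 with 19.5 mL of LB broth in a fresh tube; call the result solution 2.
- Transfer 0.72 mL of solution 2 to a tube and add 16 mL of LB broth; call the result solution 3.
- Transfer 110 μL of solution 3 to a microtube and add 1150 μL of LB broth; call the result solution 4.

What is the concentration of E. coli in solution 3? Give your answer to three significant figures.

3.40 CFU/mL

Step 1: 0.42 mL brought to 9.8 mL → factor 9.8/0.42 = 23.333
Step 2: 45 μL + 19.5 mL = 19545 μL total → factor 19545/45 = 434.33
Step 3: 0.72 mL + 16 mL = 16.72 mL total → factor 16.72/0.72 = 23.222
Dilution factor through solution 3 = 23.333 × 434.33 × 23.222 = 2.3534 × 10^5
[solution 3] = 8.00 × 10^5 CFU/mL / 2.3534 × 10^5 = 3.40 CFU/mL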